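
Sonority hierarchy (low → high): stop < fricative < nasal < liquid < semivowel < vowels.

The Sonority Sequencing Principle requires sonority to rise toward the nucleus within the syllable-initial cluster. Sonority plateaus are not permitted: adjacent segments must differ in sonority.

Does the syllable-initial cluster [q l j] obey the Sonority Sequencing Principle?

/q/ — stop, sonority 1.
/l/ — liquid, sonority 4.
/j/ — semivowel, sonority 5.
The profile 1-4-5 strictly rises, so the syllable-initial cluster satisfies the SSP.

yes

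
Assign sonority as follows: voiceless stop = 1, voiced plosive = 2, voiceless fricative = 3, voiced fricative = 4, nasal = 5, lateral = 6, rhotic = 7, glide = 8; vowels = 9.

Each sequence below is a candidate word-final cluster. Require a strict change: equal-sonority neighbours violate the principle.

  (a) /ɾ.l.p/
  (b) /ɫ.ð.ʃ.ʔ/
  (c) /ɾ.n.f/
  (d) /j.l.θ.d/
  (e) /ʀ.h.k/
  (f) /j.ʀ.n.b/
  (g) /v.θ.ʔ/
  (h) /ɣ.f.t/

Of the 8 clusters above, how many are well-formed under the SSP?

(a) 7-6-1 → obeys
(b) 6-4-3-1 → obeys
(c) 7-5-3 → obeys
(d) 8-6-3-2 → obeys
(e) 7-3-1 → obeys
(f) 8-7-5-2 → obeys
(g) 4-3-1 → obeys
(h) 4-3-1 → obeys

8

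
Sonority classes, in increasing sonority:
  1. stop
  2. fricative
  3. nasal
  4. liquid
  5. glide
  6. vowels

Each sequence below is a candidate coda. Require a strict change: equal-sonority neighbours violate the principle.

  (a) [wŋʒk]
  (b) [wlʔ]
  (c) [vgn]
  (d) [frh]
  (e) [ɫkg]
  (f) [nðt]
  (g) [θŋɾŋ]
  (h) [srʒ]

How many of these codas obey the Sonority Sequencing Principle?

3

(a) sonority 5-3-2-1: well-formed.
(b) sonority 5-4-1: well-formed.
(c) sonority 2-1-3: ill-formed.
(d) sonority 2-4-2: ill-formed.
(e) sonority 4-1-1: ill-formed.
(f) sonority 3-2-1: well-formed.
(g) sonority 2-3-4-3: ill-formed.
(h) sonority 2-4-2: ill-formed.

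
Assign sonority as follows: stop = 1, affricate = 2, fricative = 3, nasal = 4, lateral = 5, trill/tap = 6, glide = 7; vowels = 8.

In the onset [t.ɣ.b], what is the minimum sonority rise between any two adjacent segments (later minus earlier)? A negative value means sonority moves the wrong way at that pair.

-2

/t/ is a stop (sonority 1).
/ɣ/ is a fricative (sonority 3).
/b/ is a stop (sonority 1).
/t/→/ɣ/: change +2.
/ɣ/→/b/: change -2.
Minimum = -2.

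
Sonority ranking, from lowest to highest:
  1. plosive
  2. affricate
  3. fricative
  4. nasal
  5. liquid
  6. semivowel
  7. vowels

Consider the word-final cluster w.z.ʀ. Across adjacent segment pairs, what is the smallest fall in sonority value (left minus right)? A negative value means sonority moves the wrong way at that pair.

-2

/w/ — semivowel, sonority 6.
/z/ — fricative, sonority 3.
/ʀ/ — liquid, sonority 5.
/w/→/z/: change +3.
/z/→/ʀ/: change -2.
Minimum = -2.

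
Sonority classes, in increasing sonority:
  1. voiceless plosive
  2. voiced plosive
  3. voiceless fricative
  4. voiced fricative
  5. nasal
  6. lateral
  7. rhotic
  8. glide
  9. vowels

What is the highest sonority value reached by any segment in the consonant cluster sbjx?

/s/ — voiceless fricative, sonority 3.
/b/ — voiced plosive, sonority 2.
/j/ — glide, sonority 8.
/x/ — voiceless fricative, sonority 3.
The maximum is 8.

8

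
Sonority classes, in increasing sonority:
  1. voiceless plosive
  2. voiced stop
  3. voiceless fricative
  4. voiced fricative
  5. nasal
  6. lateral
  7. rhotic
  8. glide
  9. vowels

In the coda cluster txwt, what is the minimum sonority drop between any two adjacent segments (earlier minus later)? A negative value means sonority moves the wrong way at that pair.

-5

/t/ is a voiceless plosive (sonority 1).
/x/ is a voiceless fricative (sonority 3).
/w/ is a glide (sonority 8).
/t/ is a voiceless plosive (sonority 1).
/t/→/x/: change -2.
/x/→/w/: change -5.
/w/→/t/: change +7.
Minimum = -5.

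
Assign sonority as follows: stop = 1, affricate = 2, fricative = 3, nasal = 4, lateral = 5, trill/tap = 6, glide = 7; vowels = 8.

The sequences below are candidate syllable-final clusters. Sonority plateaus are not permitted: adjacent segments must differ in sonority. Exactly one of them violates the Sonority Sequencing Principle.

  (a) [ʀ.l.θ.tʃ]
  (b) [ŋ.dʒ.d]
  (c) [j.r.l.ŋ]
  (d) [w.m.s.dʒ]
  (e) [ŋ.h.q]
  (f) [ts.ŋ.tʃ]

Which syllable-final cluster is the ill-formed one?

(a) sonority 6-5-3-2: well-formed.
(b) sonority 4-2-1: well-formed.
(c) sonority 7-6-5-4: well-formed.
(d) sonority 7-4-3-2: well-formed.
(e) sonority 4-3-1: well-formed.
(f) sonority 2-4-2: ill-formed.

f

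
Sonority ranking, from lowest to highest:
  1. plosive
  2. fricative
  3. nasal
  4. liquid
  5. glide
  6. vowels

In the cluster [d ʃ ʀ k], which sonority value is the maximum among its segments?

4

/d/: plosive = 1.
/ʃ/: fricative = 2.
/ʀ/: liquid = 4.
/k/: plosive = 1.
The maximum is 4.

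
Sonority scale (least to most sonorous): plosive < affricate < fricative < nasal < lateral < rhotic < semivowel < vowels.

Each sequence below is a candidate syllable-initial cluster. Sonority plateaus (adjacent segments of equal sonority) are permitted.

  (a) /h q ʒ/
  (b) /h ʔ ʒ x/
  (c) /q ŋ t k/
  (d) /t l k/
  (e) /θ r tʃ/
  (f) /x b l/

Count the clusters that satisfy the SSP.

(a) sonority 3-1-3: ill-formed.
(b) sonority 3-1-3-3: ill-formed.
(c) sonority 1-4-1-1: ill-formed.
(d) sonority 1-5-1: ill-formed.
(e) sonority 3-6-2: ill-formed.
(f) sonority 3-1-5: ill-formed.

0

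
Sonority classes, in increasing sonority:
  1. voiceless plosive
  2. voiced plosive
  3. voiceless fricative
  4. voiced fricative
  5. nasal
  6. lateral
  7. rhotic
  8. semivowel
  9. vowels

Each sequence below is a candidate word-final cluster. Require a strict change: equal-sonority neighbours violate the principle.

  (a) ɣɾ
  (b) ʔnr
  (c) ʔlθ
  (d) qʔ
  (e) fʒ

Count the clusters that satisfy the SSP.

0

(a) ɣɾ: profile 4-7 — violates.
(b) ʔnr: profile 1-5-7 — violates.
(c) ʔlθ: profile 1-6-3 — violates.
(d) qʔ: profile 1-1 — violates.
(e) fʒ: profile 3-4 — violates.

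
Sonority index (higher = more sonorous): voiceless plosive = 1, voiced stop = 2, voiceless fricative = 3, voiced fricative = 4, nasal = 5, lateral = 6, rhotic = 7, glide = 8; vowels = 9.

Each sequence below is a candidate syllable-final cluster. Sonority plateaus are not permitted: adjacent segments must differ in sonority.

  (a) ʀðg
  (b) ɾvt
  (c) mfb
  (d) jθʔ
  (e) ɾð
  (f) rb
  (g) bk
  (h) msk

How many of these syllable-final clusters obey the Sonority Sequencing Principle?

8

(a) ʀðg: profile 7-4-2 — obeys.
(b) ɾvt: profile 7-4-1 — obeys.
(c) mfb: profile 5-3-2 — obeys.
(d) jθʔ: profile 8-3-1 — obeys.
(e) ɾð: profile 7-4 — obeys.
(f) rb: profile 7-2 — obeys.
(g) bk: profile 2-1 — obeys.
(h) msk: profile 5-3-1 — obeys.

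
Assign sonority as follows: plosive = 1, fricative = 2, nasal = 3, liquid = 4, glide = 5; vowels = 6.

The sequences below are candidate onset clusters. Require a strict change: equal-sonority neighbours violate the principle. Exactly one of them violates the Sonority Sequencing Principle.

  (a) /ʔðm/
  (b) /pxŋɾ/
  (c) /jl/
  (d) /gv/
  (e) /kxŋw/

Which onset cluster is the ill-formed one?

c

(a) 1-2-3 → obeys
(b) 1-2-3-4 → obeys
(c) 5-4 → violates
(d) 1-2 → obeys
(e) 1-2-3-5 → obeys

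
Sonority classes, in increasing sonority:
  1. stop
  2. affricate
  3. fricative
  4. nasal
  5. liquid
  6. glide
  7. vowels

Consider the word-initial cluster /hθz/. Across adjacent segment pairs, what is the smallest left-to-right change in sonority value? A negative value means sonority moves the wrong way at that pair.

/h/ — fricative, sonority 3.
/θ/ — fricative, sonority 3.
/z/ — fricative, sonority 3.
/h/→/θ/: change +0.
/θ/→/z/: change +0.
Minimum = 0.

0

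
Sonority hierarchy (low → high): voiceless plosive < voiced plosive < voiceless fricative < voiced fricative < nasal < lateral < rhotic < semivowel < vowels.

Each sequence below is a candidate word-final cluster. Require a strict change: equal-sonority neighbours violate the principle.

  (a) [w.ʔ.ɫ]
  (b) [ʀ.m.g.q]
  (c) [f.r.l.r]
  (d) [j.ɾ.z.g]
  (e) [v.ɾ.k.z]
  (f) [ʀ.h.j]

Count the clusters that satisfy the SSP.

(a) sonority 8-1-6: ill-formed.
(b) sonority 7-5-2-1: well-formed.
(c) sonority 3-7-6-7: ill-formed.
(d) sonority 8-7-4-2: well-formed.
(e) sonority 4-7-1-4: ill-formed.
(f) sonority 7-3-8: ill-formed.

2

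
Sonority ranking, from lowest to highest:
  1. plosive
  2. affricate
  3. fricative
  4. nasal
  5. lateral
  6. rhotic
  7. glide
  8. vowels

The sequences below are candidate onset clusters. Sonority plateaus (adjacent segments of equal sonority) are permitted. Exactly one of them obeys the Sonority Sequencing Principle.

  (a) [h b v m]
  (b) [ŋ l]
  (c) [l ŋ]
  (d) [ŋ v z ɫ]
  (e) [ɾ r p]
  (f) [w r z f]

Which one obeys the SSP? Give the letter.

b

(a) 3-1-3-4 → violates
(b) 4-5 → obeys
(c) 5-4 → violates
(d) 4-3-3-5 → violates
(e) 6-6-1 → violates
(f) 7-6-3-3 → violates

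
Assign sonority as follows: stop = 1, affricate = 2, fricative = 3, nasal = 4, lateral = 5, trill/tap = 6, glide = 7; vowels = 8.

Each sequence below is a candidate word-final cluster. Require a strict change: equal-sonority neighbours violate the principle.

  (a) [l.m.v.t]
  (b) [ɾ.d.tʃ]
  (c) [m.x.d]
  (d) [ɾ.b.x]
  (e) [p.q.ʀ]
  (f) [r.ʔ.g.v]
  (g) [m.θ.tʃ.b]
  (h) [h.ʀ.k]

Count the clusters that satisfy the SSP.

3

(a) [l.m.v.t]: profile 5-4-3-1 — obeys.
(b) [ɾ.d.tʃ]: profile 6-1-2 — violates.
(c) [m.x.d]: profile 4-3-1 — obeys.
(d) [ɾ.b.x]: profile 6-1-3 — violates.
(e) [p.q.ʀ]: profile 1-1-6 — violates.
(f) [r.ʔ.g.v]: profile 6-1-1-3 — violates.
(g) [m.θ.tʃ.b]: profile 4-3-2-1 — obeys.
(h) [h.ʀ.k]: profile 3-6-1 — violates.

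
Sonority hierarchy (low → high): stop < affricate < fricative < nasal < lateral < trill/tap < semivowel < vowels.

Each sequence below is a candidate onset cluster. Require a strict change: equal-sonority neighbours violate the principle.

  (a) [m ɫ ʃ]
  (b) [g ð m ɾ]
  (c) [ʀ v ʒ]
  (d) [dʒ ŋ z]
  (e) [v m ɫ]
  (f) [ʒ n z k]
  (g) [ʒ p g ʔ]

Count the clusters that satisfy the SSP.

2

(a) [m ɫ ʃ]: profile 4-5-3 — violates.
(b) [g ð m ɾ]: profile 1-3-4-6 — obeys.
(c) [ʀ v ʒ]: profile 6-3-3 — violates.
(d) [dʒ ŋ z]: profile 2-4-3 — violates.
(e) [v m ɫ]: profile 3-4-5 — obeys.
(f) [ʒ n z k]: profile 3-4-3-1 — violates.
(g) [ʒ p g ʔ]: profile 3-1-1-1 — violates.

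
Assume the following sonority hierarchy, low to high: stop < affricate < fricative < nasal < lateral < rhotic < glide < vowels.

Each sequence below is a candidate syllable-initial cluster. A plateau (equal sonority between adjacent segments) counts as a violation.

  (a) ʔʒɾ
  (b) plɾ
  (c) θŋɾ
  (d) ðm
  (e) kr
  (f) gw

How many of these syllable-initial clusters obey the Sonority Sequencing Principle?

(a) ʔʒɾ: profile 1-3-6 — obeys.
(b) plɾ: profile 1-5-6 — obeys.
(c) θŋɾ: profile 3-4-6 — obeys.
(d) ðm: profile 3-4 — obeys.
(e) kr: profile 1-6 — obeys.
(f) gw: profile 1-7 — obeys.

6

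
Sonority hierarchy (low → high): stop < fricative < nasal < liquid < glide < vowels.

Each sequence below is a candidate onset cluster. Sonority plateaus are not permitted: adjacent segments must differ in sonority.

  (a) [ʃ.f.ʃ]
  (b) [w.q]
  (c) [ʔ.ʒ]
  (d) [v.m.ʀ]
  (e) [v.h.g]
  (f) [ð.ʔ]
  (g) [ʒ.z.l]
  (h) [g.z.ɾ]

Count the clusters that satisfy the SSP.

(a) [ʃ.f.ʃ]: profile 2-2-2 — violates.
(b) [w.q]: profile 5-1 — violates.
(c) [ʔ.ʒ]: profile 1-2 — obeys.
(d) [v.m.ʀ]: profile 2-3-4 — obeys.
(e) [v.h.g]: profile 2-2-1 — violates.
(f) [ð.ʔ]: profile 2-1 — violates.
(g) [ʒ.z.l]: profile 2-2-4 — violates.
(h) [g.z.ɾ]: profile 1-2-4 — obeys.

3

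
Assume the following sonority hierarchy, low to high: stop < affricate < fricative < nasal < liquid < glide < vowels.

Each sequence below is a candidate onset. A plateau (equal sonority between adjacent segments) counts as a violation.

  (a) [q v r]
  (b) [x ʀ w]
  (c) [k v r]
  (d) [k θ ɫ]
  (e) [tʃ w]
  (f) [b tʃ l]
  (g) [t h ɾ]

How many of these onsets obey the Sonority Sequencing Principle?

(a) sonority 1-3-5: well-formed.
(b) sonority 3-5-6: well-formed.
(c) sonority 1-3-5: well-formed.
(d) sonority 1-3-5: well-formed.
(e) sonority 2-6: well-formed.
(f) sonority 1-2-5: well-formed.
(g) sonority 1-3-5: well-formed.

7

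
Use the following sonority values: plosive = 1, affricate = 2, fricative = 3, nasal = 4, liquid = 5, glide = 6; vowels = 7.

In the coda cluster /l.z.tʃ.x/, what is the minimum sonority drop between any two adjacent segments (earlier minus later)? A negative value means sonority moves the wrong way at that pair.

/l/ is a liquid (sonority 5).
/z/ is a fricative (sonority 3).
/tʃ/ is an affricate (sonority 2).
/x/ is a fricative (sonority 3).
/l/→/z/: change +2.
/z/→/tʃ/: change +1.
/tʃ/→/x/: change -1.
Minimum = -1.

-1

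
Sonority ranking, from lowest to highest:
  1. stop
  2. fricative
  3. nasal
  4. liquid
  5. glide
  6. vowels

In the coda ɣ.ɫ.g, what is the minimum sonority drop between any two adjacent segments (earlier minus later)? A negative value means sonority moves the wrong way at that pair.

/ɣ/ — fricative, sonority 2.
/ɫ/ — liquid, sonority 4.
/g/ — stop, sonority 1.
/ɣ/→/ɫ/: change -2.
/ɫ/→/g/: change +3.
Minimum = -2.

-2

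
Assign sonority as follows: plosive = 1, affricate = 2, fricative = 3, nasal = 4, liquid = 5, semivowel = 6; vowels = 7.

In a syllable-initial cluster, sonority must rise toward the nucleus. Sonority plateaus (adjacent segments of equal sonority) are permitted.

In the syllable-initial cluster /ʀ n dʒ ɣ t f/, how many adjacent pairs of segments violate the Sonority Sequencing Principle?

3

/ʀ/ — liquid, sonority 5.
/n/ — nasal, sonority 4.
/dʒ/ — affricate, sonority 2.
/ɣ/ — fricative, sonority 3.
/t/ — plosive, sonority 1.
/f/ — fricative, sonority 3.
/ʀ/→/n/: 5→4 (does not rise) — violation.
/n/→/dʒ/: 4→2 (does not rise) — violation.
/dʒ/→/ɣ/: 2→3 (rises) — ok.
/ɣ/→/t/: 3→1 (does not rise) — violation.
/t/→/f/: 1→3 (rises) — ok.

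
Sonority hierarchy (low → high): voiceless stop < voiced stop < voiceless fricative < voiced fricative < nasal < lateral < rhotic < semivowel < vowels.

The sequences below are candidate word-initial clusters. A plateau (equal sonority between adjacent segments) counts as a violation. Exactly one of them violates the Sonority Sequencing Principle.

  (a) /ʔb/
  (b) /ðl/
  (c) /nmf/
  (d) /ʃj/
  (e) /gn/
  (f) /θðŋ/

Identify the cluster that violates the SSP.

c

(a) 1-2 → obeys
(b) 4-6 → obeys
(c) 5-5-3 → violates
(d) 3-8 → obeys
(e) 2-5 → obeys
(f) 3-4-5 → obeys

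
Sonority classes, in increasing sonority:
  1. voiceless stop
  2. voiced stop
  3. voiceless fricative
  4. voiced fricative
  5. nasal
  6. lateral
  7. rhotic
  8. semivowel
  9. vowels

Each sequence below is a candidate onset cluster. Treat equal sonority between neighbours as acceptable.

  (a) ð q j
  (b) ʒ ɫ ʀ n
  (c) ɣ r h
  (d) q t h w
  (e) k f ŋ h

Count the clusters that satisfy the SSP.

(a) ð q j: profile 4-1-8 — violates.
(b) ʒ ɫ ʀ n: profile 4-6-7-5 — violates.
(c) ɣ r h: profile 4-7-3 — violates.
(d) q t h w: profile 1-1-3-8 — obeys.
(e) k f ŋ h: profile 1-3-5-3 — violates.

1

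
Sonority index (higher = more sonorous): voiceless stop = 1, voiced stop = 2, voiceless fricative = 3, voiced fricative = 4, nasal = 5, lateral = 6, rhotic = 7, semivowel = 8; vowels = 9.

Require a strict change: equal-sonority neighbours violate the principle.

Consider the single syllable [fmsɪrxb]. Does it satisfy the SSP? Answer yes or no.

no

Onset: /f/ is a voiceless fricative (sonority 3), /m/ is a nasal (sonority 5), /s/ is a voiceless fricative (sonority 3); then the nucleus /ɪ/ (sonority 9).
Onset profile 3-5-3-9 — does not strictly rise throughout.
Coda: /r/ is a rhotic (sonority 7), /x/ is a voiceless fricative (sonority 3), /b/ is a voiced stop (sonority 2).
Coda profile 9-7-3-2 — falls from the nucleus.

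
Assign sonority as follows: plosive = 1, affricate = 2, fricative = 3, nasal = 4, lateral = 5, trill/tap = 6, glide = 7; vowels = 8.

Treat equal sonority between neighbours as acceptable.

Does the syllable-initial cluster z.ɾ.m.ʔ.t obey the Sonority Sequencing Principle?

/z/: fricative = 3.
/ɾ/: trill/tap = 6.
/m/: nasal = 4.
/ʔ/: plosive = 1.
/t/: plosive = 1.
The profile is 3-6-4-1-1. Between /ɾ/ (6) and /m/ (4) sonority does not rise, so the cluster violates the SSP.

no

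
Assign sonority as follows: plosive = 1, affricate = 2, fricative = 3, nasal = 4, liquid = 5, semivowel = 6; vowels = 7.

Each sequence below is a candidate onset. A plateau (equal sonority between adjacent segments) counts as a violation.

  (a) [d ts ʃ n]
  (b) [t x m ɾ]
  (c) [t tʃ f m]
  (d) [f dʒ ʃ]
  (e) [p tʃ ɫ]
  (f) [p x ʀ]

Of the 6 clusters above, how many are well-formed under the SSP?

5

(a) 1-2-3-4 → obeys
(b) 1-3-4-5 → obeys
(c) 1-2-3-4 → obeys
(d) 3-2-3 → violates
(e) 1-2-5 → obeys
(f) 1-3-5 → obeys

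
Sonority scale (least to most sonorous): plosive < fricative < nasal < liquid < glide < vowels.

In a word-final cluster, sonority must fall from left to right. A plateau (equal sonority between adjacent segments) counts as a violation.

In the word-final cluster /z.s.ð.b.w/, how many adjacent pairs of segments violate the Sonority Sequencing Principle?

3

/z/ is a fricative (sonority 2).
/s/ is a fricative (sonority 2).
/ð/ is a fricative (sonority 2).
/b/ is a plosive (sonority 1).
/w/ is a glide (sonority 5).
/z/→/s/: 2→2 (plateau) — violation.
/s/→/ð/: 2→2 (plateau) — violation.
/ð/→/b/: 2→1 (falls) — ok.
/b/→/w/: 1→5 (does not fall) — violation.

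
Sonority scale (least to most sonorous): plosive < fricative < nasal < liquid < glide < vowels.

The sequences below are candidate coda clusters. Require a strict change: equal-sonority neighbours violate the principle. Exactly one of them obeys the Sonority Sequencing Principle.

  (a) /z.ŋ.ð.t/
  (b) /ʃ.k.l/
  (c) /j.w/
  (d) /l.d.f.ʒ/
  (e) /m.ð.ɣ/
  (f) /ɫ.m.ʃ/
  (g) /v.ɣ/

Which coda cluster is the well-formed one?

(a) 2-3-2-1 → violates
(b) 2-1-4 → violates
(c) 5-5 → violates
(d) 4-1-2-2 → violates
(e) 3-2-2 → violates
(f) 4-3-2 → obeys
(g) 2-2 → violates

f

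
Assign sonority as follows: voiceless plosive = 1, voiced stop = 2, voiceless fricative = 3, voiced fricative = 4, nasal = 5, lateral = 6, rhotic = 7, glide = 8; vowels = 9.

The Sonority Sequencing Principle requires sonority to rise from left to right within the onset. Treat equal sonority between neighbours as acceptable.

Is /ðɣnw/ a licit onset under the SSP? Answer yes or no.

/ð/ — voiced fricative, sonority 4.
/ɣ/ — voiced fricative, sonority 4.
/n/ — nasal, sonority 5.
/w/ — glide, sonority 8.
The profile 4-4-5-8 is non-decreasing (plateaus allowed), so the onset satisfies the SSP.

yes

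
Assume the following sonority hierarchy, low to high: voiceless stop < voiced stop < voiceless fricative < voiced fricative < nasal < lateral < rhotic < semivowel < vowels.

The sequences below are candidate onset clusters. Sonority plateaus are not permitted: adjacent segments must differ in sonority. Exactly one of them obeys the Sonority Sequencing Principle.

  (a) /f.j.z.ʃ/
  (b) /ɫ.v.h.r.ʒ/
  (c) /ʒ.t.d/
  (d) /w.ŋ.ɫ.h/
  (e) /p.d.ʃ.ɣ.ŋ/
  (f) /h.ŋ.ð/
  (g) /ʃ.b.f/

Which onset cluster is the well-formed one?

(a) /f.j.z.ʃ/: profile 3-8-4-3 — violates.
(b) /ɫ.v.h.r.ʒ/: profile 6-4-3-7-4 — violates.
(c) /ʒ.t.d/: profile 4-1-2 — violates.
(d) /w.ŋ.ɫ.h/: profile 8-5-6-3 — violates.
(e) /p.d.ʃ.ɣ.ŋ/: profile 1-2-3-4-5 — obeys.
(f) /h.ŋ.ð/: profile 3-5-4 — violates.
(g) /ʃ.b.f/: profile 3-2-3 — violates.

e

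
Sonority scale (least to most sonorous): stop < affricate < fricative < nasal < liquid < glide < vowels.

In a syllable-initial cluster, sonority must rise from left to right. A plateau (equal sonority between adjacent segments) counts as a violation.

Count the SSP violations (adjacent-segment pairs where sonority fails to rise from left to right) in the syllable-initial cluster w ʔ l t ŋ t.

/w/ — glide, sonority 6.
/ʔ/ — stop, sonority 1.
/l/ — liquid, sonority 5.
/t/ — stop, sonority 1.
/ŋ/ — nasal, sonority 4.
/t/ — stop, sonority 1.
/w/→/ʔ/: 6→1 (does not rise) — violation.
/ʔ/→/l/: 1→5 (rises) — ok.
/l/→/t/: 5→1 (does not rise) — violation.
/t/→/ŋ/: 1→4 (rises) — ok.
/ŋ/→/t/: 4→1 (does not rise) — violation.

3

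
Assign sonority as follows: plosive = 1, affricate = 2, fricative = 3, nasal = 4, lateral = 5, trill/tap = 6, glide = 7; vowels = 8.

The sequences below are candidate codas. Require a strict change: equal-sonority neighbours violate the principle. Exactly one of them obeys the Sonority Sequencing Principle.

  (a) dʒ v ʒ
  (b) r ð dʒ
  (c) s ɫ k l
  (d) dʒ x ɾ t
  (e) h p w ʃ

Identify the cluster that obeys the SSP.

(a) sonority 2-3-3: ill-formed.
(b) sonority 6-3-2: well-formed.
(c) sonority 3-5-1-5: ill-formed.
(d) sonority 2-3-6-1: ill-formed.
(e) sonority 3-1-7-3: ill-formed.

b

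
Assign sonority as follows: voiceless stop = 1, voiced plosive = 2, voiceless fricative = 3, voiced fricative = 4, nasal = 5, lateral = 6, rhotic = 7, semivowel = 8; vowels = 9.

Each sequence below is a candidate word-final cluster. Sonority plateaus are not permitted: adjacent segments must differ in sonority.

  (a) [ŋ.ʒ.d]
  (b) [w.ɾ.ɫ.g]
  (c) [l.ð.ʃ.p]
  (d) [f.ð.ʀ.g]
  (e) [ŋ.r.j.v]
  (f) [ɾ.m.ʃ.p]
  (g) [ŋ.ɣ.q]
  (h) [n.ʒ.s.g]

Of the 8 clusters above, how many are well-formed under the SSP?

6

(a) 5-4-2 → obeys
(b) 8-7-6-2 → obeys
(c) 6-4-3-1 → obeys
(d) 3-4-7-2 → violates
(e) 5-7-8-4 → violates
(f) 7-5-3-1 → obeys
(g) 5-4-1 → obeys
(h) 5-4-3-2 → obeys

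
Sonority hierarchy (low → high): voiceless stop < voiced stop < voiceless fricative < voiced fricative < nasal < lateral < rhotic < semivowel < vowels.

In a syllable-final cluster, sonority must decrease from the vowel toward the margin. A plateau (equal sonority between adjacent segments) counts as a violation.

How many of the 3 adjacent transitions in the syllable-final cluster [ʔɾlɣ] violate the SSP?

/ʔ/: voiceless stop = 1.
/ɾ/: rhotic = 7.
/l/: lateral = 6.
/ɣ/: voiced fricative = 4.
/ʔ/→/ɾ/: 1→7 (does not fall) — violation.
/ɾ/→/l/: 7→6 (falls) — ok.
/l/→/ɣ/: 6→4 (falls) — ok.

1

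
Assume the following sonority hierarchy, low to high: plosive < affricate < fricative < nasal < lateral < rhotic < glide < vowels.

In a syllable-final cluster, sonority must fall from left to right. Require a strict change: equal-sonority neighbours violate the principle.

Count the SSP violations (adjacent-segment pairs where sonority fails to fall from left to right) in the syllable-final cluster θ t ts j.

2

/θ/: fricative = 3.
/t/: plosive = 1.
/ts/: affricate = 2.
/j/: glide = 7.
/θ/→/t/: 3→1 (falls) — ok.
/t/→/ts/: 1→2 (does not fall) — violation.
/ts/→/j/: 2→7 (does not fall) — violation.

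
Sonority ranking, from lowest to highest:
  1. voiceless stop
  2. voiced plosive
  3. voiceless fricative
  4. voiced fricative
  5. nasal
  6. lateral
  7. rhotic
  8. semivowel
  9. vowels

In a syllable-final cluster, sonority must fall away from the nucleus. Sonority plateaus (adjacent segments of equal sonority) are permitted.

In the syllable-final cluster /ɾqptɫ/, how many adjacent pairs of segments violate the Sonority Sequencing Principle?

/ɾ/: rhotic = 7.
/q/: voiceless stop = 1.
/p/: voiceless stop = 1.
/t/: voiceless stop = 1.
/ɫ/: lateral = 6.
/ɾ/→/q/: 7→1 (falls) — ok.
/q/→/p/: 1→1 (plateau, allowed) — ok.
/p/→/t/: 1→1 (plateau, allowed) — ok.
/t/→/ɫ/: 1→6 (does not fall) — violation.

1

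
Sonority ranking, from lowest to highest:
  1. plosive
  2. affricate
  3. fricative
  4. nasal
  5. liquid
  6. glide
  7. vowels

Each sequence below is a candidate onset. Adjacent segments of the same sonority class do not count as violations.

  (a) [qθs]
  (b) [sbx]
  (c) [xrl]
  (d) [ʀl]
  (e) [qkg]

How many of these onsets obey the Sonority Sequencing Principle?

(a) [qθs]: profile 1-3-3 — obeys.
(b) [sbx]: profile 3-1-3 — violates.
(c) [xrl]: profile 3-5-5 — obeys.
(d) [ʀl]: profile 5-5 — obeys.
(e) [qkg]: profile 1-1-1 — obeys.

4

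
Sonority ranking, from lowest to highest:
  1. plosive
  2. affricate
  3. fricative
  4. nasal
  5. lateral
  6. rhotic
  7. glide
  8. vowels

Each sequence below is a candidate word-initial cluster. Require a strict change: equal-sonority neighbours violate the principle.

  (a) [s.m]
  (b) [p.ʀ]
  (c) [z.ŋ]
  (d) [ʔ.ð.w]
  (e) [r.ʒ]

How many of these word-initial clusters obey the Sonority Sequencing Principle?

(a) [s.m]: profile 3-4 — obeys.
(b) [p.ʀ]: profile 1-6 — obeys.
(c) [z.ŋ]: profile 3-4 — obeys.
(d) [ʔ.ð.w]: profile 1-3-7 — obeys.
(e) [r.ʒ]: profile 6-3 — violates.

4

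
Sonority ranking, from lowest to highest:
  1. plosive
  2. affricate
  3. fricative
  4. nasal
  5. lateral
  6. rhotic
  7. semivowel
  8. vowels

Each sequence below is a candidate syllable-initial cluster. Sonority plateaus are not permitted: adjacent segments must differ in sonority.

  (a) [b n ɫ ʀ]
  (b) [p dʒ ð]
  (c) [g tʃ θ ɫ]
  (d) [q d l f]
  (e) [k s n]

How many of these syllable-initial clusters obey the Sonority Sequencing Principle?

4

(a) sonority 1-4-5-6: well-formed.
(b) sonority 1-2-3: well-formed.
(c) sonority 1-2-3-5: well-formed.
(d) sonority 1-1-5-3: ill-formed.
(e) sonority 1-3-4: well-formed.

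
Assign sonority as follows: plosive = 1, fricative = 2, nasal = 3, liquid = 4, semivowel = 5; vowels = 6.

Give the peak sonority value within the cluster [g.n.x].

3

/g/ — plosive, sonority 1.
/n/ — nasal, sonority 3.
/x/ — fricative, sonority 2.
The maximum is 3.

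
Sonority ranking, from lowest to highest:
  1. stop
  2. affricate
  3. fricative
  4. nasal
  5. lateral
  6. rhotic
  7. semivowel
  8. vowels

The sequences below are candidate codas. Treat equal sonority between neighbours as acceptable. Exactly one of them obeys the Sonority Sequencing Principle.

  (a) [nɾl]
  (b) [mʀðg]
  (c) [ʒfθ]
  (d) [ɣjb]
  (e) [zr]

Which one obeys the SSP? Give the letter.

c

(a) 4-6-5 → violates
(b) 4-6-3-1 → violates
(c) 3-3-3 → obeys
(d) 3-7-1 → violates
(e) 3-6 → violates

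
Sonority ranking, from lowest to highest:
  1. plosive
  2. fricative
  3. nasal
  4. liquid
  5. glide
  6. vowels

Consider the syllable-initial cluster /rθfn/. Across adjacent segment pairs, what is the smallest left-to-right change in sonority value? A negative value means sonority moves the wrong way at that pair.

/r/ is a liquid (sonority 4).
/θ/ is a fricative (sonority 2).
/f/ is a fricative (sonority 2).
/n/ is a nasal (sonority 3).
/r/→/θ/: change -2.
/θ/→/f/: change +0.
/f/→/n/: change +1.
Minimum = -2.

-2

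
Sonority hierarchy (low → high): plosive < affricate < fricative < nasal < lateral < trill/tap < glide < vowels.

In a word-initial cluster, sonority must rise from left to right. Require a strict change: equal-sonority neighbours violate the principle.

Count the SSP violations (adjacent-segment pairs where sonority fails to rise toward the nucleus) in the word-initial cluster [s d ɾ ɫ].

/s/ — fricative, sonority 3.
/d/ — plosive, sonority 1.
/ɾ/ — trill/tap, sonority 6.
/ɫ/ — lateral, sonority 5.
/s/→/d/: 3→1 (does not rise) — violation.
/d/→/ɾ/: 1→6 (rises) — ok.
/ɾ/→/ɫ/: 6→5 (does not rise) — violation.

2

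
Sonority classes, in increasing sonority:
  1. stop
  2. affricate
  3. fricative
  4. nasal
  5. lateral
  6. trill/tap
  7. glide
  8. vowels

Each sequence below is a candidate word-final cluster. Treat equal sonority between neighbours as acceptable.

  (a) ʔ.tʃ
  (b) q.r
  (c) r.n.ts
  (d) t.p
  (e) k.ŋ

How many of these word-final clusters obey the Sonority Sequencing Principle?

(a) 1-2 → violates
(b) 1-6 → violates
(c) 6-4-2 → obeys
(d) 1-1 → obeys
(e) 1-4 → violates

2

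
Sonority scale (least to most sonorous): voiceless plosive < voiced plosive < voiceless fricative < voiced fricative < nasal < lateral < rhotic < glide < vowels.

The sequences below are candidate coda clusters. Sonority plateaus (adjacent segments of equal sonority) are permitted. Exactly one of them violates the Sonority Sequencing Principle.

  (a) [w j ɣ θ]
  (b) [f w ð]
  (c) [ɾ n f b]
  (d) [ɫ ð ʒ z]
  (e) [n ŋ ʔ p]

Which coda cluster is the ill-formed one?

b

(a) sonority 8-8-4-3: well-formed.
(b) sonority 3-8-4: ill-formed.
(c) sonority 7-5-3-2: well-formed.
(d) sonority 6-4-4-4: well-formed.
(e) sonority 5-5-1-1: well-formed.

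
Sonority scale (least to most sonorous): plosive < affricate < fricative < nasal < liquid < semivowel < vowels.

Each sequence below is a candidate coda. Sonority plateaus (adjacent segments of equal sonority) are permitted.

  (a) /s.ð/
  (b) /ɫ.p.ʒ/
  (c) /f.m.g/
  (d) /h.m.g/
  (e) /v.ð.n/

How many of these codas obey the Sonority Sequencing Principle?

1

(a) /s.ð/: profile 3-3 — obeys.
(b) /ɫ.p.ʒ/: profile 5-1-3 — violates.
(c) /f.m.g/: profile 3-4-1 — violates.
(d) /h.m.g/: profile 3-4-1 — violates.
(e) /v.ð.n/: profile 3-3-4 — violates.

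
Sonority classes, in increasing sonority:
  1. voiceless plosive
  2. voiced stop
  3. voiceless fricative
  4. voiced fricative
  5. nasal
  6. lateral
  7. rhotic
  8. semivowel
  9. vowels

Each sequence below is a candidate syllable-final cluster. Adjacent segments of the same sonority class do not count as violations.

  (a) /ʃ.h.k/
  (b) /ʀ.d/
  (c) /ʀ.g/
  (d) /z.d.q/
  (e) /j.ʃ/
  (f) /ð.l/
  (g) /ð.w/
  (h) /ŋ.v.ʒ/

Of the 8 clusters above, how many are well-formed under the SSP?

6

(a) sonority 3-3-1: well-formed.
(b) sonority 7-2: well-formed.
(c) sonority 7-2: well-formed.
(d) sonority 4-2-1: well-formed.
(e) sonority 8-3: well-formed.
(f) sonority 4-6: ill-formed.
(g) sonority 4-8: ill-formed.
(h) sonority 5-4-4: well-formed.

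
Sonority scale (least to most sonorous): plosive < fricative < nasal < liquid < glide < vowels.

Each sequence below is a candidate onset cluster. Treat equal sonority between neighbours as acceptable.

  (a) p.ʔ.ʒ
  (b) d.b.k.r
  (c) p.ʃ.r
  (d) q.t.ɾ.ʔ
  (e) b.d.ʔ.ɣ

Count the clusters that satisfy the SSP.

4

(a) p.ʔ.ʒ: profile 1-1-2 — obeys.
(b) d.b.k.r: profile 1-1-1-4 — obeys.
(c) p.ʃ.r: profile 1-2-4 — obeys.
(d) q.t.ɾ.ʔ: profile 1-1-4-1 — violates.
(e) b.d.ʔ.ɣ: profile 1-1-1-2 — obeys.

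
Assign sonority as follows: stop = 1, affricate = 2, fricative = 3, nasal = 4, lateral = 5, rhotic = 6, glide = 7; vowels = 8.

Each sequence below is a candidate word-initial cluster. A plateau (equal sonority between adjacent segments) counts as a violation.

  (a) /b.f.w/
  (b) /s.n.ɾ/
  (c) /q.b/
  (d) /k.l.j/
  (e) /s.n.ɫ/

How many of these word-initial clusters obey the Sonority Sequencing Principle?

(a) sonority 1-3-7: well-formed.
(b) sonority 3-4-6: well-formed.
(c) sonority 1-1: ill-formed.
(d) sonority 1-5-7: well-formed.
(e) sonority 3-4-5: well-formed.

4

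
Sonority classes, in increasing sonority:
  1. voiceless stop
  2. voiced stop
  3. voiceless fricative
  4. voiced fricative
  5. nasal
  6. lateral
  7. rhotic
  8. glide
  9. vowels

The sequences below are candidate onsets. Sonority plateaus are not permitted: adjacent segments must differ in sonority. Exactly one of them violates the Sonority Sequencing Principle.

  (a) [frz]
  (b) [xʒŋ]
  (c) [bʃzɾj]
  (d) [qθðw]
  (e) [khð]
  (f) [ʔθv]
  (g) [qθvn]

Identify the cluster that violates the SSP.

a

(a) sonority 3-7-4: ill-formed.
(b) sonority 3-4-5: well-formed.
(c) sonority 2-3-4-7-8: well-formed.
(d) sonority 1-3-4-8: well-formed.
(e) sonority 1-3-4: well-formed.
(f) sonority 1-3-4: well-formed.
(g) sonority 1-3-4-5: well-formed.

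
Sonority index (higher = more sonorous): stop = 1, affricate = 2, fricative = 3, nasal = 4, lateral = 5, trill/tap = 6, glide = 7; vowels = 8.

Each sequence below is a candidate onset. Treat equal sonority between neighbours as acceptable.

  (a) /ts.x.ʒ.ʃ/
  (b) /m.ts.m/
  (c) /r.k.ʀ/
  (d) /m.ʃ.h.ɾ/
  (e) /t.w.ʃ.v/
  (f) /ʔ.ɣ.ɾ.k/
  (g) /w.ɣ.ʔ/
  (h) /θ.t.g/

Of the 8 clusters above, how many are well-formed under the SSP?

(a) /ts.x.ʒ.ʃ/: profile 2-3-3-3 — obeys.
(b) /m.ts.m/: profile 4-2-4 — violates.
(c) /r.k.ʀ/: profile 6-1-6 — violates.
(d) /m.ʃ.h.ɾ/: profile 4-3-3-6 — violates.
(e) /t.w.ʃ.v/: profile 1-7-3-3 — violates.
(f) /ʔ.ɣ.ɾ.k/: profile 1-3-6-1 — violates.
(g) /w.ɣ.ʔ/: profile 7-3-1 — violates.
(h) /θ.t.g/: profile 3-1-1 — violates.

1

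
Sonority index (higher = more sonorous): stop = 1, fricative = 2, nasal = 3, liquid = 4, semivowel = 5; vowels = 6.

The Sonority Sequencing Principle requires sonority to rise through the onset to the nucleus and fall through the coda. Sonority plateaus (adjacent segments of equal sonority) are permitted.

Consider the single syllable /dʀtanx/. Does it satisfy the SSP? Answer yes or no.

Onset: /d/ is a stop (sonority 1), /ʀ/ is a liquid (sonority 4), /t/ is a stop (sonority 1); then the nucleus /a/ (sonority 6).
Onset profile 1-4-1-6 — does not rise throughout.
Coda: /n/ is a nasal (sonority 3), /x/ is a fricative (sonority 2).
Coda profile 6-3-2 — falls from the nucleus.

no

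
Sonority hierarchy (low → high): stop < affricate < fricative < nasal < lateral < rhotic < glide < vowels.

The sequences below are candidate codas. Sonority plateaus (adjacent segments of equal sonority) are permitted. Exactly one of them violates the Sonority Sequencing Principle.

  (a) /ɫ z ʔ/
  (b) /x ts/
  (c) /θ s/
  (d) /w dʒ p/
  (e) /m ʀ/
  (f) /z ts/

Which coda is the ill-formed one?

e

(a) /ɫ z ʔ/: profile 5-3-1 — obeys.
(b) /x ts/: profile 3-2 — obeys.
(c) /θ s/: profile 3-3 — obeys.
(d) /w dʒ p/: profile 7-2-1 — obeys.
(e) /m ʀ/: profile 4-6 — violates.
(f) /z ts/: profile 3-2 — obeys.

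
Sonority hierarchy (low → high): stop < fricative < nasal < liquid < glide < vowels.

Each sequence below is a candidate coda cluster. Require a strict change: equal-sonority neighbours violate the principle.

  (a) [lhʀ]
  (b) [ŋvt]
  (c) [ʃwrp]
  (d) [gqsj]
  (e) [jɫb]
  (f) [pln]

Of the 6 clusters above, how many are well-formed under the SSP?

2

(a) 4-2-4 → violates
(b) 3-2-1 → obeys
(c) 2-5-4-1 → violates
(d) 1-1-2-5 → violates
(e) 5-4-1 → obeys
(f) 1-4-3 → violates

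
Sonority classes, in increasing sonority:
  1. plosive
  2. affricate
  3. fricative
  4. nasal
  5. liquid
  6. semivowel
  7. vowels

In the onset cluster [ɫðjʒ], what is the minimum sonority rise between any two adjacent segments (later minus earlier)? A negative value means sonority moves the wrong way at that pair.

-3

/ɫ/ is a liquid (sonority 5).
/ð/ is a fricative (sonority 3).
/j/ is a semivowel (sonority 6).
/ʒ/ is a fricative (sonority 3).
/ɫ/→/ð/: change -2.
/ð/→/j/: change +3.
/j/→/ʒ/: change -3.
Minimum = -3.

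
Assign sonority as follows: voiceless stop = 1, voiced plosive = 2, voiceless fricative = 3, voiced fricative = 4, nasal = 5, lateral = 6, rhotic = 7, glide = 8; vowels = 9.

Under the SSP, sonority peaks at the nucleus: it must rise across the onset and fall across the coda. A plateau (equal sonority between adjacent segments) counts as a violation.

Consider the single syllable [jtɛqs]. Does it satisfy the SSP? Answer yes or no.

no

Onset: /j/ is a glide (sonority 8), /t/ is a voiceless stop (sonority 1); then the nucleus /ɛ/ (sonority 9).
Onset profile 8-1-9 — does not strictly rise throughout.
Coda: /q/ is a voiceless stop (sonority 1), /s/ is a voiceless fricative (sonority 3).
Coda profile 9-1-3 — does not strictly fall throughout.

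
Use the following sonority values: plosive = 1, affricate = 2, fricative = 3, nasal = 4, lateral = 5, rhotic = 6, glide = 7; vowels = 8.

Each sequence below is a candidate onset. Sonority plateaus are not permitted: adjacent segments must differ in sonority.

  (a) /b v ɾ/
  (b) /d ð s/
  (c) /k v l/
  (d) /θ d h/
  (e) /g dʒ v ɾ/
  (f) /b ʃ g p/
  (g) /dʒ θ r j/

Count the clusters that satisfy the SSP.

(a) /b v ɾ/: profile 1-3-6 — obeys.
(b) /d ð s/: profile 1-3-3 — violates.
(c) /k v l/: profile 1-3-5 — obeys.
(d) /θ d h/: profile 3-1-3 — violates.
(e) /g dʒ v ɾ/: profile 1-2-3-6 — obeys.
(f) /b ʃ g p/: profile 1-3-1-1 — violates.
(g) /dʒ θ r j/: profile 2-3-6-7 — obeys.

4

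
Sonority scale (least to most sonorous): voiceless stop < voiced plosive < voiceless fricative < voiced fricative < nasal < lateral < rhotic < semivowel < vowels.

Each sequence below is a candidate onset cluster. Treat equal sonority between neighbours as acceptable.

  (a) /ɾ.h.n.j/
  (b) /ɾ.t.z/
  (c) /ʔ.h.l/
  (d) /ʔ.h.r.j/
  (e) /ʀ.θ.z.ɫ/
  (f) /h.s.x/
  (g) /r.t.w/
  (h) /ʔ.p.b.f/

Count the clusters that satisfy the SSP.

4

(a) sonority 7-3-5-8: ill-formed.
(b) sonority 7-1-4: ill-formed.
(c) sonority 1-3-6: well-formed.
(d) sonority 1-3-7-8: well-formed.
(e) sonority 7-3-4-6: ill-formed.
(f) sonority 3-3-3: well-formed.
(g) sonority 7-1-8: ill-formed.
(h) sonority 1-1-2-3: well-formed.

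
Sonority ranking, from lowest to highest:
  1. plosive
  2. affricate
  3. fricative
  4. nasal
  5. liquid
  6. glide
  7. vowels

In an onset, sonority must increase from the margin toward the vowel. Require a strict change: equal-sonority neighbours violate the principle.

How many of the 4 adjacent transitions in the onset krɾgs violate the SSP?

2

/k/ is a plosive (sonority 1).
/r/ is a liquid (sonority 5).
/ɾ/ is a liquid (sonority 5).
/g/ is a plosive (sonority 1).
/s/ is a fricative (sonority 3).
/k/→/r/: 1→5 (rises) — ok.
/r/→/ɾ/: 5→5 (plateau) — violation.
/ɾ/→/g/: 5→1 (does not rise) — violation.
/g/→/s/: 1→3 (rises) — ok.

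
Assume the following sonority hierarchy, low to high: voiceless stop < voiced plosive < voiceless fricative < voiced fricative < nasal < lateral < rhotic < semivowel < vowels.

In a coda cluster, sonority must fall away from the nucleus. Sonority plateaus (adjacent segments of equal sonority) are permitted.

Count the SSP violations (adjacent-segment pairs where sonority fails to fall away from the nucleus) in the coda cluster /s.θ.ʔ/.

0

/s/ is a voiceless fricative (sonority 3).
/θ/ is a voiceless fricative (sonority 3).
/ʔ/ is a voiceless stop (sonority 1).
/s/→/θ/: 3→3 (plateau, allowed) — ok.
/θ/→/ʔ/: 3→1 (falls) — ok.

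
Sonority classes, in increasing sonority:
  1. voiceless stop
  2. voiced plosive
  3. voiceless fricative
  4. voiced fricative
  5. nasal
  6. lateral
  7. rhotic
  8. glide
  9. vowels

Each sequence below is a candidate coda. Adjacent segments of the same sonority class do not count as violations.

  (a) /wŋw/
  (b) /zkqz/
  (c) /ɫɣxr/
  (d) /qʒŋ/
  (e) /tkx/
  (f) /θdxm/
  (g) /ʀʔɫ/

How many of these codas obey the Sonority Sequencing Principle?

0

(a) sonority 8-5-8: ill-formed.
(b) sonority 4-1-1-4: ill-formed.
(c) sonority 6-4-3-7: ill-formed.
(d) sonority 1-4-5: ill-formed.
(e) sonority 1-1-3: ill-formed.
(f) sonority 3-2-3-5: ill-formed.
(g) sonority 7-1-6: ill-formed.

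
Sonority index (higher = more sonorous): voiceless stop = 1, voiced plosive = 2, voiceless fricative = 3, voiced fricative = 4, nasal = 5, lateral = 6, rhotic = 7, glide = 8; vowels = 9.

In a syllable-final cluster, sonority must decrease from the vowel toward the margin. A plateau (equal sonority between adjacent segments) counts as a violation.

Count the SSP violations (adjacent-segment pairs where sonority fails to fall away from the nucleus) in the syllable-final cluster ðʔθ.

1

/ð/: voiced fricative = 4.
/ʔ/: voiceless stop = 1.
/θ/: voiceless fricative = 3.
/ð/→/ʔ/: 4→1 (falls) — ok.
/ʔ/→/θ/: 1→3 (does not fall) — violation.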